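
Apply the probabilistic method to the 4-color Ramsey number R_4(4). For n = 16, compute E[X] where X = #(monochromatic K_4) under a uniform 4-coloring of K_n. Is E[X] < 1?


E[X] = C(16, 4) · 4^{1 − 6} = 1820 · 4^{−5} = 1820/1024.
As a reduced fraction: E[X] = 455/256 ≈ 1.777.
Is E[X] < 1? NO.
Since E[X] ≥ 1, the first-moment bound is inconclusive at n = 16; it does NOT by itself certify R_4(4) > 16.

E[X] = 455/256 ≈ 1.777; E[X] ≥ 1; first-moment method inconclusive here.


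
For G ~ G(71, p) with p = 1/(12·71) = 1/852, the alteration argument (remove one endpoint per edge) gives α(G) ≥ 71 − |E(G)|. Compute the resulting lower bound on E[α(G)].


E[|E(G)|] = C(71, 2)·p = 2485 · (1/852) = 35/12.
E[α(G)] ≥ n − E[|E(G)|] = 71 − 35/12 = 817/12.
Numerically: ≈ 68.08333.
(This is only a lower bound; the true E[α(G)] may be larger.)

E[α(G)] ≥ 817/12 ≈ 68.08333.


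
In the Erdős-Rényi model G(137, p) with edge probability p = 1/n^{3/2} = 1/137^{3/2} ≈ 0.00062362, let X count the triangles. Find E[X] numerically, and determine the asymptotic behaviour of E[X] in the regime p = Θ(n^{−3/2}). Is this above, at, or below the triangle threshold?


Number of potential triangles: C(137, 3) = 419220.
Each occurs with probability p³ ≈ (0.00062362)³ ≈ 2.4252552e-10.
By linearity: E[X] = C(137, 3)·p³ ≈ 419220 · 2.4252552e-10 ≈ 0.00010.
Since α = 3/2 > 1, p = c/n^{3/2} = o(1/n) is below the triangle threshold p ~ 1/n. Asymptotically E[X] ~ (c³/6)·n^{3(1−α)} = (1³/6)·n^{-1.5} → 0, so by Markov's inequality G has no triangles w.h.p.

E[X] ≈ 0.00010; in regime p = Θ(1/n^{3/2}) E[X] tends to 0 (below the triangle threshold p ~ 1/n).


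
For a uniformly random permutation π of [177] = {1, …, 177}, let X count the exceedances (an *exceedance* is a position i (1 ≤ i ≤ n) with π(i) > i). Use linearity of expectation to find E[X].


Write X = Σ_{i=1}^{177} X_i, where X_i = 1_{π(i) > i}.
For each fixed i, π(i) is uniform over {1, …, 177} (marginal of a uniform permutation), so P[π(i) > i] = (n − i)/n. Summing: Σ_{i=1}^{177} (n − i)/n = (0 + 1 + … + 176)/177 = 177(177 − 1)/(2·177) = (177 − 1)/2.
Hence E[X] = Σ_{i=1}^{177} (177 − i)/177 = 88 ≈ 88.000.

E[X] = 88 = 88.000.


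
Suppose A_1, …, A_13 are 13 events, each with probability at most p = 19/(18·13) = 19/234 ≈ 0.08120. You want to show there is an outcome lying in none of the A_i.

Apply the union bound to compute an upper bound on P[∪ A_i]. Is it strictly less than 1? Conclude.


Union bound: P[∪_{i=1}^{13} A_i] ≤ Σ_i P[A_i] ≤ 13·p = 13·(19/234) = 19/18.
Numerically: 19/18 ≈ 1.05556.
Is 19/18 < 1? NO.
Since the bound 19/18 is ≥ 1, the union bound is uninformative here; it does NOT by itself certify existence.

13·p = 19/18 ≈ 1.05556; existence NOT certified by the union bound.


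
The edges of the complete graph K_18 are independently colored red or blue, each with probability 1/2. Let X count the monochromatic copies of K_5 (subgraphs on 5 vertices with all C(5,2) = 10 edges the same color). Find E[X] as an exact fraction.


Let X = Σ_S X_S over the C(18, 5) = 8568 subsets S of size 5, where X_S = 1 if the K_5 on S is monochromatic.
For a fixed S, the K_5 on S has C(5, 2) = 10 edges. P[all 10 edges red] = (1/2)^10, and likewise for blue, so P[monochromatic] = 2·(1/2)^10 = 2^{1 − 10} = 1/512.
By linearity of expectation: E[X] = C(18, 5) · 2^{1 − 10} = 8568 · 1/512 = 1071/64.
Numerically: E[X] ≈ 16.73438.

E[X] = C(18,5)·2^(1−C(5,2)) = 1071/64 ≈ 16.73438.


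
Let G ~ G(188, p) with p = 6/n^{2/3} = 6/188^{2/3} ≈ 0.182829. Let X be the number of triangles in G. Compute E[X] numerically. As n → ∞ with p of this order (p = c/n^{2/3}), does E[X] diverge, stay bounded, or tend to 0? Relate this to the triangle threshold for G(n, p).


Number of potential triangles: C(188, 3) = 1089836.
Each occurs with probability p³ ≈ (0.182829)³ ≈ 6.11136261e-03.
By linearity: E[X] = C(188, 3)·p³ ≈ 1089836 · 6.11136261e-03 ≈ 6660.382979.
Since α = 2/3 < 1, p = c/n^{2/3} ≫ 1/n is above the triangle threshold p ~ 1/n. Asymptotically E[X] ~ (c³/6)·n^{3(1−α)} = (6³/6)·n^{1} → ∞; triangles are abundant w.h.p.

E[X] ≈ 6660.382979; in regime p = Θ(1/n^{2/3}) E[X] diverges (above the triangle threshold p ~ 1/n).


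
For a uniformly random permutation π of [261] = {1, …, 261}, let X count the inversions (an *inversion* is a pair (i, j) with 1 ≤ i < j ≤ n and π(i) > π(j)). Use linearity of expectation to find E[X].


Write X = Σ X_I over the C(261, 2) = 33930 pairs i < j, with X_I the indicator of one inversion.
There are 33930 indicators.
For each fixed pair i < j, the values π(i) and π(j) are two distinct elements of {1, …, 261} in uniformly random order; by symmetry P[π(i) > π(j)] = 1/2.
By linearity: E[X] = 33930 · (1/2) = C(261, 2) · (1/2) = 33930/2 = 16965 ≈ 16965.000.

E[X] = 16965 = 16965.000.


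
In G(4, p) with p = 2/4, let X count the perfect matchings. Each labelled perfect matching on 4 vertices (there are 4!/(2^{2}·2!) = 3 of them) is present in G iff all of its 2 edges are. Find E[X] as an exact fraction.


K_4 has 4!/(2^{2}·2!) = 3 labelled perfect matchings.
For each such perfect matching H, let X_H = 1 if all 2 edges of H are present in G. Then P[X_H = 1] = p^{2} = (1/2)^{2} = 1/4.
By linearity of expectation: E[X] = Σ_H E[X_H] = 3 · p^{2} = 3 · 1/4 = 3/4.
Numerically: E[X] ≈ 0.75.

E[X] = 3 · (1/2)^{2} = 3/4 ≈ 0.75.


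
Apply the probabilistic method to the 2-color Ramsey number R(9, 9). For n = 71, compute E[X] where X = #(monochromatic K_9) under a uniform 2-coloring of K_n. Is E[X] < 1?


E[X] = C(71, 9) · 2^{1 − 36} = 74473879480 · 2^{−35} = 74473879480/34359738368.
As a reduced fraction: E[X] = 9309234935/4294967296 ≈ 2.1675.
Is E[X] < 1? NO.
Since E[X] ≥ 1, the first-moment bound is inconclusive at n = 71; it does NOT by itself certify R(9, 9) > 71.

E[X] = 9309234935/4294967296 ≈ 2.1675; E[X] ≥ 1; first-moment method inconclusive here.


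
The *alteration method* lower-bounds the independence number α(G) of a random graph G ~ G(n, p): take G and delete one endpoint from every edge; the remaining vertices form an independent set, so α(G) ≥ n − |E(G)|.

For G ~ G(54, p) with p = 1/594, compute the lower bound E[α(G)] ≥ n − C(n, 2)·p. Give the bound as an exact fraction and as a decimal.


E[|E(G)|] = C(54, 2)·p = 1431 · (1/594) = 53/22.
E[α(G)] ≥ n − E[|E(G)|] = 54 − 53/22 = 1135/22.
Numerically: ≈ 51.5909.
(This is only a lower bound; the true E[α(G)] may be larger.)

E[α(G)] ≥ 1135/22 ≈ 51.5909.


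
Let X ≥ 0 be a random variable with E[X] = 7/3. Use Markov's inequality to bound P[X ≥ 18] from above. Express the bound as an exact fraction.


μ = E[X] = 7/3, a = 18.
Markov: P[X ≥ 18] ≤ μ/a = (7/3)/18 = 7/54.
Numerically: ≈ 0.130.
(Since a = 18 > μ = 2.333, the bound 7/54 is < 1 and informative.)

P[X ≥ 18] ≤ 7/54 ≈ 0.130.


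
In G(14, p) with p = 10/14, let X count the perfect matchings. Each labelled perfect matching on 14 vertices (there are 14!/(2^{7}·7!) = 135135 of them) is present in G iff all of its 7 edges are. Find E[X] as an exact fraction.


K_14 has 14!/(2^{7}·7!) = 135135 labelled perfect matchings.
For each such perfect matching H, let X_H = 1 if all 7 edges of H are present in G. Then P[X_H = 1] = p^{7} = (5/7)^{7} = 78125/823543.
By linearity: E[X] = Σ_H E[X_H] = 135135 · p^{7} = 135135 · 78125/823543 = 1508203125/117649.
Numerically: E[X] ≈ 12819.5.

E[X] = 135135 · (5/7)^{7} = 1508203125/117649 ≈ 12819.5.


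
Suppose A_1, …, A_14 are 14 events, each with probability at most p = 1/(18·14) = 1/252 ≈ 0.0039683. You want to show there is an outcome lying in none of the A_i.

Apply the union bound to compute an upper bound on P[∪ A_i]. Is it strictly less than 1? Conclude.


Union bound: P[∪_{i=1}^{14} A_i] ≤ Σ_i P[A_i] ≤ 14·p = 14·(1/252) = 1/18.
Numerically: 1/18 ≈ 0.0555556.
Is 1/18 < 1? YES.
Since P[∪ A_i] ≤ 1/18 < 1, the complement has P[∩ A_i^c] ≥ 1 − 1/18 = 17/18 > 0, so some outcome avoids every A_i.

14·p = 1/18 ≈ 0.0555556; existence CERTIFIED by the union bound.


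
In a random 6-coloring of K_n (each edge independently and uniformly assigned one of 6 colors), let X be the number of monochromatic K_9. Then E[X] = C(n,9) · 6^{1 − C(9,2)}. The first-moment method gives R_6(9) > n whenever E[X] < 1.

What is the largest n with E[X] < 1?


We need C(n, 9) · 6^{1 − 36} < 1, i.e. C(n, 9) < 6^{36 − 1} = 1719070799748422591028658176.
Check values of n near the boundary:
  n = 4405: C(4405, 9) = 1706862792900636302463627150; 1706862792900636302463627150 < 1719070799748422591028658176? YES
  n = 4406: C(4406, 9) = 1710356485221788389505285700; 1710356485221788389505285700 < 1719070799748422591028658176? YES
  n = 4407: C(4407, 9) = 1713856532599459170657070050; 1713856532599459170657070050 < 1719070799748422591028658176? YES
  n = 4408: C(4408, 9) = 1717362945146264156457459600; 1717362945146264156457459600 < 1719070799748422591028658176? YES
  n = 4409: C(4409, 9) = 1720875732988608787686577131; 1720875732988608787686577131 < 1719070799748422591028658176? NO
  n = 4410: C(4410, 9) = 1724394906266704102180823710; 1724394906266704102180823710 < 1719070799748422591028658176? NO
The largest n with C(n, 9) < 1719070799748422591028658176 is n = 4408 (where E[X] = 35778394690547169926197075/35813974994758803979763712 ≈ 0.99901). Hence R_6(9) > 4408, i.e. R_6(9) ≥ 4409.

Largest n = 4408; hence R_6(9) > 4408.


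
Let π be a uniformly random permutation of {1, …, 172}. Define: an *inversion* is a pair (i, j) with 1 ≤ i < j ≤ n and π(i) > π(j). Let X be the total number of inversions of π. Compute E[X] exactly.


Write X = Σ X_I over the C(172, 2) = 14706 pairs i < j, with X_I the indicator of one inversion.
There are 14706 indicators.
For each fixed pair i < j, the values π(i) and π(j) are two distinct elements of {1, …, 172} in uniformly random order; by symmetry P[π(i) > π(j)] = 1/2.
By linearity: E[X] = 14706 · (1/2) = C(172, 2) · (1/2) = 14706/2 = 7353 ≈ 7353.000.

E[X] = 7353 = 7353.000.


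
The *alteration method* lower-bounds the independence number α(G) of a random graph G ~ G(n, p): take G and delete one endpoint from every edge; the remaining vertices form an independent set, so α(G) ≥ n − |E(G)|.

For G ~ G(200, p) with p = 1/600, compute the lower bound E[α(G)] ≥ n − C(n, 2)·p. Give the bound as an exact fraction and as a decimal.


E[|E(G)|] = C(200, 2)·p = 19900 · (1/600) = 199/6.
E[α(G)] ≥ n − E[|E(G)|] = 200 − 199/6 = 1001/6.
Numerically: ≈ 166.83333.
(This is only a lower bound; the true E[α(G)] may be larger.)

E[α(G)] ≥ 1001/6 ≈ 166.83333.


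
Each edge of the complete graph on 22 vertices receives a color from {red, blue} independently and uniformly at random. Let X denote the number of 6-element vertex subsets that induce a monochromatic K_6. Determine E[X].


Let X = Σ_S X_S over the C(22, 6) = 74613 subsets S of size 6, where X_S = 1 if the K_6 on S is monochromatic.
For a fixed S, the K_6 on S has C(6, 2) = 15 edges. P[all 15 edges red] = (1/2)^15, and likewise for blue, so P[monochromatic] = 2·(1/2)^15 = 2^{1 − 15} = 1/16384.
Summing: E[X] = C(22, 6) · 2^{1 − 15} = 74613 · 1/16384 = 74613/16384.
Numerically: E[X] ≈ 4.55402.

E[X] = C(22,6)·2^(1−C(6,2)) = 74613/16384 ≈ 4.55402.


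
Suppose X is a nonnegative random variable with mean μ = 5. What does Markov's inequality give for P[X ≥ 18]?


μ = E[X] = 5, a = 18.
Markov: P[X ≥ 18] ≤ μ/a = (5)/18 = 5/18.
Numerically: ≈ 0.278.
(Since a = 18 > μ = 5.000, the bound 5/18 is < 1 and informative.)

P[X ≥ 18] ≤ 5/18 ≈ 0.278.


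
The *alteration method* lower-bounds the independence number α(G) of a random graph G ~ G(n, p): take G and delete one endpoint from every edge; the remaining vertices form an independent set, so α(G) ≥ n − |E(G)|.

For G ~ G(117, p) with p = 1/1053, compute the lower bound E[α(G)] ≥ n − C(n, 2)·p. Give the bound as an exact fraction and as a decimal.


E[|E(G)|] = C(117, 2)·p = 6786 · (1/1053) = 58/9.
E[α(G)] ≥ n − E[|E(G)|] = 117 − 58/9 = 995/9.
Numerically: ≈ 110.555556.
(This is only a lower bound; the true E[α(G)] may be larger.)

E[α(G)] ≥ 995/9 ≈ 110.555556.


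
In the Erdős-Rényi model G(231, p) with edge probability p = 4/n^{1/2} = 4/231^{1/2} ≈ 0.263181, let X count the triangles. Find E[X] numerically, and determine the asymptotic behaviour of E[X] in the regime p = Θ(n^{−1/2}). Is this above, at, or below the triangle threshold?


Number of potential triangles: C(231, 3) = 2027795.
Each occurs with probability p³ ≈ (0.263181)³ ≈ 1.82289647e-02.
By linearity: E[X] = C(231, 3)·p³ ≈ 2027795 · 1.82289647e-02 ≈ 36964.603492.
Since α = 1/2 < 1, p = c/n^{1/2} ≫ 1/n is above the triangle threshold p ~ 1/n. Asymptotically E[X] ~ (c³/6)·n^{3(1−α)} = (4³/6)·n^{1.5} → ∞; triangles are abundant w.h.p.

E[X] ≈ 36964.603492; in regime p = Θ(1/n^{1/2}) E[X] diverges (above the triangle threshold p ~ 1/n).


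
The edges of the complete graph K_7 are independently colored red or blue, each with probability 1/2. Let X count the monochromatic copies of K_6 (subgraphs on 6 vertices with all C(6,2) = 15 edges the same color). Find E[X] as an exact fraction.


Let X = Σ_S X_S over the C(7, 6) = 7 subsets S of size 6, where X_S = 1 if the K_6 on S is monochromatic.
For a fixed S, the K_6 on S has C(6, 2) = 15 edges. P[all 15 edges red] = (1/2)^15, and likewise for blue, so P[monochromatic] = 2·(1/2)^15 = 2^{1 − 15} = 1/16384.
Summing: E[X] = C(7, 6) · 2^{1 − 15} = 7 · 1/16384 = 7/16384.
Numerically: E[X] ≈ 0.000.

E[X] = C(7,6)·2^(1−C(6,2)) = 7/16384 ≈ 0.000.


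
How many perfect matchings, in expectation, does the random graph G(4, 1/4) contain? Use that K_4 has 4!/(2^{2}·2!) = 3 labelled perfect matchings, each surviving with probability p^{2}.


K_4 has 4!/(2^{2}·2!) = 3 labelled perfect matchings.
For each such perfect matching H, let X_H = 1 if all 2 edges of H are present in G. Then P[X_H = 1] = p^{2} = (1/4)^{2} = 1/16.
By linearity of expectation: E[X] = Σ_H E[X_H] = 3 · p^{2} = 3 · 1/16 = 3/16.
Numerically: E[X] ≈ 0.1875.

E[X] = 3 · (1/4)^{2} = 3/16 ≈ 0.1875.


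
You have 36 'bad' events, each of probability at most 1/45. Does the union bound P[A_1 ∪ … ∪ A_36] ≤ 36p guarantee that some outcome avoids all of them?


Union bound: P[∪_{i=1}^{36} A_i] ≤ Σ_i P[A_i] ≤ 36·p = 36·(1/45) = 4/5.
Numerically: 4/5 ≈ 0.8000000.
Is 4/5 < 1? YES.
Since P[∪ A_i] ≤ 4/5 < 1, the complement has P[∩ A_i^c] ≥ 1 − 4/5 = 1/5 > 0, so some outcome avoids every A_i.

36·p = 4/5 ≈ 0.8000000; existence CERTIFIED by the union bound.


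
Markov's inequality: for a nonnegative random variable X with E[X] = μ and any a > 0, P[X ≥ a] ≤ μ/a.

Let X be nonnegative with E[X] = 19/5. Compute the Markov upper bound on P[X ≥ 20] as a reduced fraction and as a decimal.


μ = E[X] = 19/5, a = 20.
Markov: P[X ≥ 20] ≤ μ/a = (19/5)/20 = 19/100.
Numerically: ≈ 0.190.
(Since a = 20 > μ = 3.800, the bound 19/100 is < 1 and informative.)

P[X ≥ 20] ≤ 19/100 ≈ 0.190.


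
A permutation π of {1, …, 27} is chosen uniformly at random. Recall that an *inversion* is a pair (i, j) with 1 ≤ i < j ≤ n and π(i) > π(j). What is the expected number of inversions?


Write X = Σ X_I over the C(27, 2) = 351 pairs i < j, with X_I the indicator of one inversion.
There are 351 indicators.
For each fixed pair i < j, the values π(i) and π(j) are two distinct elements of {1, …, 27} in uniformly random order; by symmetry P[π(i) > π(j)] = 1/2.
By linearity: E[X] = 351 · (1/2) = C(27, 2) · (1/2) = 351/2 = 351/2 ≈ 175.50000.

E[X] = 351/2 = 175.50000.


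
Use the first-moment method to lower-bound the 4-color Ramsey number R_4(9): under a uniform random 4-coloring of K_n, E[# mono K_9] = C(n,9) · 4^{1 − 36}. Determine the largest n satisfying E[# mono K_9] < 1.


We need C(n, 9) · 4^{1 − 36} < 1, i.e. C(n, 9) < 4^{36 − 1} = 1180591620717411303424.
Check values of n near the boundary:
  n = 913: C(913, 9) = 1167605542753639808390; 1167605542753639808390 < 1180591620717411303424? YES
  n = 914: C(914, 9) = 1179217089587653905932; 1179217089587653905932 < 1180591620717411303424? YES
  n = 915: C(915, 9) = 1190931166636537885130; 1190931166636537885130 < 1180591620717411303424? NO
The largest n with C(n, 9) < 1180591620717411303424 is n = 914 (where E[X] = 294804272396913476483/295147905179352825856 ≈ 0.9988357). Hence R_4(9) > 914, i.e. R_4(9) ≥ 915.

Largest n = 914; hence R_4(9) > 914.


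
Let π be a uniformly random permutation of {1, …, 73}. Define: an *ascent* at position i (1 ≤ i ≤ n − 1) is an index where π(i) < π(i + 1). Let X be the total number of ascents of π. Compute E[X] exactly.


Write X = Σ X_I over i = 1, …, 72, with X_I the indicator of one ascent.
There are 72 indicators.
For each fixed i, the pair (π(i), π(i+1)) is a uniformly random ordered pair of distinct values from {1, …, 73}; by symmetry P[π(i) < π(i+1)] = 1/2.
By linearity: E[X] = 72 · (1/2) = (73 − 1) · (1/2) = 36 ≈ 36.0000.

E[X] = 36 = 36.0000.


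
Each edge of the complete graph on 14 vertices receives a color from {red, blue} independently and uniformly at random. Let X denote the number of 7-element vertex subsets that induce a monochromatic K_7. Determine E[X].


Let X = Σ_S X_S over the C(14, 7) = 3432 subsets S of size 7, where X_S = 1 if the K_7 on S is monochromatic.
For a fixed S, the K_7 on S has C(7, 2) = 21 edges. P[all 21 edges red] = (1/2)^21, and likewise for blue, so P[monochromatic] = 2·(1/2)^21 = 2^{1 − 21} = 1/1048576.
By linearity: E[X] = C(14, 7) · 2^{1 − 21} = 3432 · 1/1048576 = 429/131072.
Numerically: E[X] ≈ 0.003273.

E[X] = C(14,7)·2^(1−C(7,2)) = 429/131072 ≈ 0.003273.


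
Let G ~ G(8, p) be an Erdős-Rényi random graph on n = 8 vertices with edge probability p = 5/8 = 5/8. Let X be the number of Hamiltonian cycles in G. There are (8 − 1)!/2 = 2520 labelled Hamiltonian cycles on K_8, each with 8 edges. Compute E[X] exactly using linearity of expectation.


K_8 has (8 − 1)!/2 = 2520 labelled Hamiltonian cycles.
For each such Hamiltonian cycle H, let X_H = 1 if all 8 edges of H are present in G. Then P[X_H = 1] = p^{8} = (5/8)^{8} = 390625/16777216.
By linearity: E[X] = Σ_H E[X_H] = 2520 · p^{8} = 2520 · 390625/16777216 = 123046875/2097152.
Numerically: E[X] ≈ 58.7.

E[X] = 2520 · (5/8)^{8} = 123046875/2097152 ≈ 58.7.


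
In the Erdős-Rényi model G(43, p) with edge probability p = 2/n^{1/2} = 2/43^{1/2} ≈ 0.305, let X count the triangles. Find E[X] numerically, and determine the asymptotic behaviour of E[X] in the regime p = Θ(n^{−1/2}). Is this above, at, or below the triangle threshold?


Number of potential triangles: C(43, 3) = 12341.
Each occurs with probability p³ ≈ (0.305)³ ≈ 2.8371827e-02.
By linearity: E[X] = C(43, 3)·p³ ≈ 12341 · 2.8371827e-02 ≈ 350.13672.
Since α = 1/2 < 1, p = c/n^{1/2} ≫ 1/n is above the triangle threshold p ~ 1/n. Asymptotically E[X] ~ (c³/6)·n^{3(1−α)} = (2³/6)·n^{1.5} → ∞; triangles are abundant w.h.p.

E[X] ≈ 350.13672; in regime p = Θ(1/n^{1/2}) E[X] diverges (above the triangle threshold p ~ 1/n).


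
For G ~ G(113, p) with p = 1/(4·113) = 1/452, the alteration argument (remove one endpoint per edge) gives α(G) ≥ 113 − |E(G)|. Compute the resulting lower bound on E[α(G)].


E[|E(G)|] = C(113, 2)·p = 6328 · (1/452) = 14.
E[α(G)] ≥ n − E[|E(G)|] = 113 − 14 = 99.
Numerically: ≈ 99.00000.
(This is only a lower bound; the true E[α(G)] may be larger.)

E[α(G)] ≥ 99 ≈ 99.00000.


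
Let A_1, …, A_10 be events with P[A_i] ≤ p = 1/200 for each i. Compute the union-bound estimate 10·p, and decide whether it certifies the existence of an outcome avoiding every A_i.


Union bound: P[∪_{i=1}^{10} A_i] ≤ Σ_i P[A_i] ≤ 10·p = 10·(1/200) = 1/20.
Numerically: 1/20 ≈ 0.050.
Is 1/20 < 1? YES.
Since P[∪ A_i] ≤ 1/20 < 1, the complement has P[∩ A_i^c] ≥ 1 − 1/20 = 19/20 > 0, so some outcome avoids every A_i.

10·p = 1/20 ≈ 0.050; existence CERTIFIED by the union bound.


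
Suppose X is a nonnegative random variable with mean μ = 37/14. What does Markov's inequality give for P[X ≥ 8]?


μ = E[X] = 37/14, a = 8.
Markov: P[X ≥ 8] ≤ μ/a = (37/14)/8 = 37/112.
Numerically: ≈ 0.33036.
(Since a = 8 > μ = 2.64286, the bound 37/112 is < 1 and informative.)

P[X ≥ 8] ≤ 37/112 ≈ 0.33036.


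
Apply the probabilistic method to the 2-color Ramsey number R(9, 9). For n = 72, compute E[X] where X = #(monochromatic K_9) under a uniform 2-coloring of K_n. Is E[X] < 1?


E[X] = C(72, 9) · 2^{1 − 36} = 85113005120 · 2^{−35} = 85113005120/34359738368.
As a reduced fraction: E[X] = 1329890705/536870912 ≈ 2.477114.
Is E[X] < 1? NO.
Since E[X] ≥ 1, the first-moment bound is inconclusive at n = 72; it does NOT by itself certify R(9, 9) > 72.

E[X] = 1329890705/536870912 ≈ 2.477114; E[X] ≥ 1; first-moment method inconclusive here.


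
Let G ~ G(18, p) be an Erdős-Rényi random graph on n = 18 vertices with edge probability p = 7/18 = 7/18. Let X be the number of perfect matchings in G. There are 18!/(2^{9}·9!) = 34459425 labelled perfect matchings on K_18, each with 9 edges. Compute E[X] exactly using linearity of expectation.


K_18 has 18!/(2^{9}·9!) = 34459425 labelled perfect matchings.
For each such perfect matching H, let X_H = 1 if all 9 edges of H are present in G. Then P[X_H = 1] = p^{9} = (7/18)^{9} = 40353607/198359290368.
By linearity of expectation: E[X] = Σ_H E[X_H] = 34459425 · p^{9} = 34459425 · 40353607/198359290368 = 17167433257975/2448880128.
Numerically: E[X] ≈ 7010.3.

E[X] = 34459425 · (7/18)^{9} = 17167433257975/2448880128 ≈ 7010.3.


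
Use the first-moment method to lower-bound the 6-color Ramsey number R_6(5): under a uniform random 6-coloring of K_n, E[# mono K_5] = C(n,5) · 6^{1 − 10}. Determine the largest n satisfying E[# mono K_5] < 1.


We need C(n, 5) · 6^{1 − 10} < 1, i.e. C(n, 5) < 6^{10 − 1} = 10077696.
Check values of n near the boundary:
  n = 63: C(63, 5) = 7028847; 7028847 < 10077696? YES
  n = 64: C(64, 5) = 7624512; 7624512 < 10077696? YES
  n = 65: C(65, 5) = 8259888; 8259888 < 10077696? YES
  n = 66: C(66, 5) = 8936928; 8936928 < 10077696? YES
  n = 67: C(67, 5) = 9657648; 9657648 < 10077696? YES
  n = 68: C(68, 5) = 10424128; 10424128 < 10077696? NO
  n = 69: C(69, 5) = 11238513; 11238513 < 10077696? NO
  n = 70: C(70, 5) = 12103014; 12103014 < 10077696? NO
The largest n with C(n, 5) < 10077696 is n = 67 (where E[X] = 67067/69984 ≈ 0.9583190). Hence R_6(5) > 67, i.e. R_6(5) ≥ 68.

Largest n = 67; hence R_6(5) > 67.


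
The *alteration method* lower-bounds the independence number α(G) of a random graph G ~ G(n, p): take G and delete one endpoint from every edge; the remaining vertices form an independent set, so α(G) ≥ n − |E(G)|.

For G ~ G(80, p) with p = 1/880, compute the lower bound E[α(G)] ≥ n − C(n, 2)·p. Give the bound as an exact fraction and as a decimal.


E[|E(G)|] = C(80, 2)·p = 3160 · (1/880) = 79/22.
E[α(G)] ≥ n − E[|E(G)|] = 80 − 79/22 = 1681/22.
Numerically: ≈ 76.409.
(This is only a lower bound; the true E[α(G)] may be larger.)

E[α(G)] ≥ 1681/22 ≈ 76.409.


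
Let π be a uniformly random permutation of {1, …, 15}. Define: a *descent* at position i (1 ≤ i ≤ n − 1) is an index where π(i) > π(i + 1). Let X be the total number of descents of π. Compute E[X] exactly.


Write X = Σ X_I over i = 1, …, 14, with X_I the indicator of one descent.
There are 14 indicators.
For each fixed i, the pair (π(i), π(i+1)) is a uniformly random ordered pair of distinct values from {1, …, 15}; by symmetry P[π(i) > π(i+1)] = 1/2.
By linearity: E[X] = 14 · (1/2) = (15 − 1) · (1/2) = 7 ≈ 7.00000.

E[X] = 7 = 7.00000.


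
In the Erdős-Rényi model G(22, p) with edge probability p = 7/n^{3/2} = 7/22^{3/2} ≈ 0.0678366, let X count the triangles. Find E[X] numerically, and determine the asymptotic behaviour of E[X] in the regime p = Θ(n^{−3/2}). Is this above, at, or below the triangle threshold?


Number of potential triangles: C(22, 3) = 1540.
Each occurs with probability p³ ≈ (0.0678366)³ ≈ 3.12170641e-04.
By linearity: E[X] = C(22, 3)·p³ ≈ 1540 · 3.12170641e-04 ≈ 0.480743.
Since α = 3/2 > 1, p = c/n^{3/2} = o(1/n) is below the triangle threshold p ~ 1/n. Asymptotically E[X] ~ (c³/6)·n^{3(1−α)} = (7³/6)·n^{-1.5} → 0, so by Markov's inequality G has no triangles w.h.p.

E[X] ≈ 0.480743; in regime p = Θ(1/n^{3/2}) E[X] tends to 0 (below the triangle threshold p ~ 1/n).


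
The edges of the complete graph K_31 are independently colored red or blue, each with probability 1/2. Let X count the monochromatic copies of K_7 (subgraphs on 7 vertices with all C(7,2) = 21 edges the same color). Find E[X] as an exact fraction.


Let X = Σ_S X_S over the C(31, 7) = 2629575 subsets S of size 7, where X_S = 1 if the K_7 on S is monochromatic.
For a fixed S, the K_7 on S has C(7, 2) = 21 edges. P[all 21 edges red] = (1/2)^21, and likewise for blue, so P[monochromatic] = 2·(1/2)^21 = 2^{1 − 21} = 1/1048576.
By linearity of expectation: E[X] = C(31, 7) · 2^{1 − 21} = 2629575 · 1/1048576 = 2629575/1048576.
Numerically: E[X] ≈ 2.50776.

E[X] = C(31,7)·2^(1−C(7,2)) = 2629575/1048576 ≈ 2.50776.


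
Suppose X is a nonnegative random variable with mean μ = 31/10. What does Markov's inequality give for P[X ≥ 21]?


μ = E[X] = 31/10, a = 21.
Markov: P[X ≥ 21] ≤ μ/a = (31/10)/21 = 31/210.
Numerically: ≈ 0.1476.
(Since a = 21 > μ = 3.1000, the bound 31/210 is < 1 and informative.)

P[X ≥ 21] ≤ 31/210 ≈ 0.1476.


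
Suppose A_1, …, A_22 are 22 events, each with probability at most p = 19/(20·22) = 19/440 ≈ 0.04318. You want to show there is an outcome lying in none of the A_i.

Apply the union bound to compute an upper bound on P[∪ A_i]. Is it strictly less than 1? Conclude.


Union bound: P[∪_{i=1}^{22} A_i] ≤ Σ_i P[A_i] ≤ 22·p = 22·(19/440) = 19/20.
Numerically: 19/20 ≈ 0.95000.
Is 19/20 < 1? YES.
Since P[∪ A_i] ≤ 19/20 < 1, the complement has P[∩ A_i^c] ≥ 1 − 19/20 = 1/20 > 0, so some outcome avoids every A_i.

22·p = 19/20 ≈ 0.95000; existence CERTIFIED by the union bound.


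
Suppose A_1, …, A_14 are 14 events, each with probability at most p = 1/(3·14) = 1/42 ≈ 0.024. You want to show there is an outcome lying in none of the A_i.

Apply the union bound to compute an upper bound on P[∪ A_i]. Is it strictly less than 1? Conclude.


Union bound: P[∪_{i=1}^{14} A_i] ≤ Σ_i P[A_i] ≤ 14·p = 14·(1/42) = 1/3.
Numerically: 1/3 ≈ 0.333.
Is 1/3 < 1? YES.
Since P[∪ A_i] ≤ 1/3 < 1, the complement has P[∩ A_i^c] ≥ 1 − 1/3 = 2/3 > 0, so some outcome avoids every A_i.

14·p = 1/3 ≈ 0.333; existence CERTIFIED by the union bound.


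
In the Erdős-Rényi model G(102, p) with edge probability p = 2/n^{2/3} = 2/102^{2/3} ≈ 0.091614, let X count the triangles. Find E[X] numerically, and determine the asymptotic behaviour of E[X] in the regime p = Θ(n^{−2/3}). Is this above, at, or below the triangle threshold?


Number of potential triangles: C(102, 3) = 171700.
Each occurs with probability p³ ≈ (0.091614)³ ≈ 7.6893502e-04.
By linearity: E[X] = C(102, 3)·p³ ≈ 171700 · 7.6893502e-04 ≈ 132.02614.
Since α = 2/3 < 1, p = c/n^{2/3} ≫ 1/n is above the triangle threshold p ~ 1/n. Asymptotically E[X] ~ (c³/6)·n^{3(1−α)} = (2³/6)·n^{1} → ∞; triangles are abundant w.h.p.

E[X] ≈ 132.02614; in regime p = Θ(1/n^{2/3}) E[X] diverges (above the triangle threshold p ~ 1/n).


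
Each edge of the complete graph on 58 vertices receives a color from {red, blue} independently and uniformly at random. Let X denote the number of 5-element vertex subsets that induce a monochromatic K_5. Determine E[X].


Let X = Σ_S X_S over the C(58, 5) = 4582116 subsets S of size 5, where X_S = 1 if the K_5 on S is monochromatic.
For a fixed S, the K_5 on S has C(5, 2) = 10 edges. P[all 10 edges red] = (1/2)^10, and likewise for blue, so P[monochromatic] = 2·(1/2)^10 = 2^{1 − 10} = 1/512.
Summing: E[X] = C(58, 5) · 2^{1 − 10} = 4582116 · 1/512 = 1145529/128.
Numerically: E[X] ≈ 8949.44531.

E[X] = C(58,5)·2^(1−C(5,2)) = 1145529/128 ≈ 8949.44531.


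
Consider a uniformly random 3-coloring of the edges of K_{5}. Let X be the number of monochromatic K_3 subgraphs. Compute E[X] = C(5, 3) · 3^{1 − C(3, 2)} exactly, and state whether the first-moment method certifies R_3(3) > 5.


E[X] = C(5, 3) · 3^{1 − 3} = 10 · 3^{−2} = 10/9.
As a reduced fraction: E[X] = 10/9 ≈ 1.11111.
Is E[X] < 1? NO.
Since E[X] ≥ 1, the first-moment bound is inconclusive at n = 5; it does NOT by itself certify R_3(3) > 5.

E[X] = 10/9 ≈ 1.11111; E[X] ≥ 1; first-moment method inconclusive here.


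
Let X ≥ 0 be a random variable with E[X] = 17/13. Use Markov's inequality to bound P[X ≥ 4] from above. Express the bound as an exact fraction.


μ = E[X] = 17/13, a = 4.
Markov: P[X ≥ 4] ≤ μ/a = (17/13)/4 = 17/52.
Numerically: ≈ 0.327.
(Since a = 4 > μ = 1.308, the bound 17/52 is < 1 and informative.)

P[X ≥ 4] ≤ 17/52 ≈ 0.327.


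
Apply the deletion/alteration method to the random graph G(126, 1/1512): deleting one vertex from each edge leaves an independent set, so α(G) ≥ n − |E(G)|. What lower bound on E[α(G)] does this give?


E[|E(G)|] = C(126, 2)·p = 7875 · (1/1512) = 125/24.
E[α(G)] ≥ n − E[|E(G)|] = 126 − 125/24 = 2899/24.
Numerically: ≈ 120.791667.
(This is only a lower bound; the true E[α(G)] may be larger.)

E[α(G)] ≥ 2899/24 ≈ 120.791667.


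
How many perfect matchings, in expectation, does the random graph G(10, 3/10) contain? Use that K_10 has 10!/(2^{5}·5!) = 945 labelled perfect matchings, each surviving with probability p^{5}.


K_10 has 10!/(2^{5}·5!) = 945 labelled perfect matchings.
For each such perfect matching H, let X_H = 1 if all 5 edges of H are present in G. Then P[X_H = 1] = p^{5} = (3/10)^{5} = 243/100000.
By linearity: E[X] = Σ_H E[X_H] = 945 · p^{5} = 945 · 243/100000 = 45927/20000.
Numerically: E[X] ≈ 2.3.

E[X] = 945 · (3/10)^{5} = 45927/20000 ≈ 2.3.


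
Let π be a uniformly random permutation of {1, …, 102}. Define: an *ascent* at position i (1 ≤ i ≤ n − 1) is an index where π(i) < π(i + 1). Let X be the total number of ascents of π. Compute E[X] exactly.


Write X = Σ X_I over i = 1, …, 101, with X_I the indicator of one ascent.
There are 101 indicators.
For each fixed i, the pair (π(i), π(i+1)) is a uniformly random ordered pair of distinct values from {1, …, 102}; by symmetry P[π(i) < π(i+1)] = 1/2.
By linearity: E[X] = 101 · (1/2) = (102 − 1) · (1/2) = 101/2 ≈ 50.5000.

E[X] = 101/2 = 50.5000.


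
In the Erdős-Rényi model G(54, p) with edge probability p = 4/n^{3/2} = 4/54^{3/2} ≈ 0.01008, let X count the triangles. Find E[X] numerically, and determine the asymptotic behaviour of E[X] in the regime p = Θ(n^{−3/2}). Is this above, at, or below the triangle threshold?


Number of potential triangles: C(54, 3) = 24804.
Each occurs with probability p³ ≈ (0.01008)³ ≈ 1.0242549e-06.
By linearity: E[X] = C(54, 3)·p³ ≈ 24804 · 1.0242549e-06 ≈ 0.02541.
Since α = 3/2 > 1, p = c/n^{3/2} = o(1/n) is below the triangle threshold p ~ 1/n. Asymptotically E[X] ~ (c³/6)·n^{3(1−α)} = (4³/6)·n^{-1.5} → 0, so by Markov's inequality G has no triangles w.h.p.

E[X] ≈ 0.02541; in regime p = Θ(1/n^{3/2}) E[X] tends to 0 (below the triangle threshold p ~ 1/n).


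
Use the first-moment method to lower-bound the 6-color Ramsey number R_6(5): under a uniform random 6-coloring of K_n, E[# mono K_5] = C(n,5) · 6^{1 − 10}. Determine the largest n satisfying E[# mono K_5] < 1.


We need C(n, 5) · 6^{1 − 10} < 1, i.e. C(n, 5) < 6^{10 − 1} = 10077696.
Check values of n near the boundary:
  n = 63: C(63, 5) = 7028847; 7028847 < 10077696? YES
  n = 64: C(64, 5) = 7624512; 7624512 < 10077696? YES
  n = 65: C(65, 5) = 8259888; 8259888 < 10077696? YES
  n = 66: C(66, 5) = 8936928; 8936928 < 10077696? YES
  n = 67: C(67, 5) = 9657648; 9657648 < 10077696? YES
  n = 68: C(68, 5) = 10424128; 10424128 < 10077696? NO
  n = 69: C(69, 5) = 11238513; 11238513 < 10077696? NO
  n = 70: C(70, 5) = 12103014; 12103014 < 10077696? NO
The largest n with C(n, 5) < 10077696 is n = 67 (where E[X] = 67067/69984 ≈ 0.9583190). Hence R_6(5) > 67, i.e. R_6(5) ≥ 68.

Largest n = 67; hence R_6(5) > 67.


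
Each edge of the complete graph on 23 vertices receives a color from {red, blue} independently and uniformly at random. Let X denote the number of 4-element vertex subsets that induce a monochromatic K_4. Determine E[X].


Let X = Σ_S X_S over the C(23, 4) = 8855 subsets S of size 4, where X_S = 1 if the K_4 on S is monochromatic.
For a fixed S, the K_4 on S has C(4, 2) = 6 edges. P[all 6 edges red] = (1/2)^6, and likewise for blue, so P[monochromatic] = 2·(1/2)^6 = 2^{1 − 6} = 1/32.
By linearity: E[X] = C(23, 4) · 2^{1 − 6} = 8855 · 1/32 = 8855/32.
Numerically: E[X] ≈ 276.7188.

E[X] = C(23,4)·2^(1−C(4,2)) = 8855/32 ≈ 276.7188.


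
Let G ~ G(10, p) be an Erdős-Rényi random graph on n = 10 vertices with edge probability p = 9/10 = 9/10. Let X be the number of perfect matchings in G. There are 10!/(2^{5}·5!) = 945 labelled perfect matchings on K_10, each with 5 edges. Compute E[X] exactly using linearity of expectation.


K_10 has 10!/(2^{5}·5!) = 945 labelled perfect matchings.
For each such perfect matching H, let X_H = 1 if all 5 edges of H are present in G. Then P[X_H = 1] = p^{5} = (9/10)^{5} = 59049/100000.
Summing the indicators: E[X] = Σ_H E[X_H] = 945 · p^{5} = 945 · 59049/100000 = 11160261/20000.
Numerically: E[X] ≈ 558.01.

E[X] = 945 · (9/10)^{5} = 11160261/20000 ≈ 558.01.


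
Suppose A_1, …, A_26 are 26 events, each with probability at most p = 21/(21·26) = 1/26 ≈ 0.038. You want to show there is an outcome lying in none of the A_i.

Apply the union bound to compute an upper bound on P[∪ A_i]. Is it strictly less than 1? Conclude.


Union bound: P[∪_{i=1}^{26} A_i] ≤ Σ_i P[A_i] ≤ 26·p = 26·(1/26) = 1.
Numerically: 1 ≈ 1.000.
Is 1 < 1? NO.
Since the bound 1 is ≥ 1, the union bound is uninformative here; it does NOT by itself certify existence.

26·p = 1 ≈ 1.000; existence NOT certified by the union bound.


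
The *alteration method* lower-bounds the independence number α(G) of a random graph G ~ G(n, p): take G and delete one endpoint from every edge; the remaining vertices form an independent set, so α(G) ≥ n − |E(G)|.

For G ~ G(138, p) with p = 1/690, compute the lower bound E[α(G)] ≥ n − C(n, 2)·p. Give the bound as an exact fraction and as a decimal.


E[|E(G)|] = C(138, 2)·p = 9453 · (1/690) = 137/10.
E[α(G)] ≥ n − E[|E(G)|] = 138 − 137/10 = 1243/10.
Numerically: ≈ 124.300000.
(This is only a lower bound; the true E[α(G)] may be larger.)

E[α(G)] ≥ 1243/10 ≈ 124.300000.


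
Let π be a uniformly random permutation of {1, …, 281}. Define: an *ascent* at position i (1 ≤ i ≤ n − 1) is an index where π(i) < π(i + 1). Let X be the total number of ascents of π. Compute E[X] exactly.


Write X = Σ X_I over i = 1, …, 280, with X_I the indicator of one ascent.
There are 280 indicators.
For each fixed i, the pair (π(i), π(i+1)) is a uniformly random ordered pair of distinct values from {1, …, 281}; by symmetry P[π(i) < π(i+1)] = 1/2.
By linearity: E[X] = 280 · (1/2) = (281 − 1) · (1/2) = 140 ≈ 140.000.

E[X] = 140 = 140.000.


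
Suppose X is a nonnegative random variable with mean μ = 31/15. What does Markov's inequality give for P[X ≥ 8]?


μ = E[X] = 31/15, a = 8.
Markov: P[X ≥ 8] ≤ μ/a = (31/15)/8 = 31/120.
Numerically: ≈ 0.2583.
(Since a = 8 > μ = 2.0667, the bound 31/120 is < 1 and informative.)

P[X ≥ 8] ≤ 31/120 ≈ 0.2583.


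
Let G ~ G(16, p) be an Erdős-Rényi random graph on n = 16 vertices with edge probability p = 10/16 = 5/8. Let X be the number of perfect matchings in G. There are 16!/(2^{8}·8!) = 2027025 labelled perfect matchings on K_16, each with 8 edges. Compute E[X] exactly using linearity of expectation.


K_16 has 16!/(2^{8}·8!) = 2027025 labelled perfect matchings.
For each such perfect matching H, let X_H = 1 if all 8 edges of H are present in G. Then P[X_H = 1] = p^{8} = (5/8)^{8} = 390625/16777216.
By linearity: E[X] = Σ_H E[X_H] = 2027025 · p^{8} = 2027025 · 390625/16777216 = 791806640625/16777216.
Numerically: E[X] ≈ 47195.4.

E[X] = 2027025 · (5/8)^{8} = 791806640625/16777216 ≈ 47195.4.


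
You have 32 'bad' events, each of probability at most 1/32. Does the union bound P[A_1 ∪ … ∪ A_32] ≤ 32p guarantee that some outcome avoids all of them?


Union bound: P[∪_{i=1}^{32} A_i] ≤ Σ_i P[A_i] ≤ 32·p = 32·(1/32) = 1.
Numerically: 1 ≈ 1.000000.
Is 1 < 1? NO.
Since the bound 1 is ≥ 1, the union bound is uninformative here; it does NOT by itself certify existence.

32·p = 1 ≈ 1.000000; existence NOT certified by the union bound.


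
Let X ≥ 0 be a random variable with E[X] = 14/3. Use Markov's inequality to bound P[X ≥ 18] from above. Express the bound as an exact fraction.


μ = E[X] = 14/3, a = 18.
Markov: P[X ≥ 18] ≤ μ/a = (14/3)/18 = 7/27.
Numerically: ≈ 0.25926.
(Since a = 18 > μ = 4.66667, the bound 7/27 is < 1 and informative.)

P[X ≥ 18] ≤ 7/27 ≈ 0.25926.


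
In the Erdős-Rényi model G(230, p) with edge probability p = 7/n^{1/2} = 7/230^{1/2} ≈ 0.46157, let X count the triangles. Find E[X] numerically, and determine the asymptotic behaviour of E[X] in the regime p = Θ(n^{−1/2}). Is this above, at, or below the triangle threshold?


Number of potential triangles: C(230, 3) = 2001460.
Each occurs with probability p³ ≈ (0.46157)³ ≈ 9.8333697e-02.
By linearity: E[X] = C(230, 3)·p³ ≈ 2001460 · 9.8333697e-02 ≈ 196810.96057.
Since α = 1/2 < 1, p = c/n^{1/2} ≫ 1/n is above the triangle threshold p ~ 1/n. Asymptotically E[X] ~ (c³/6)·n^{3(1−α)} = (7³/6)·n^{1.5} → ∞; triangles are abundant w.h.p.

E[X] ≈ 196810.96057; in regime p = Θ(1/n^{1/2}) E[X] diverges (above the triangle threshold p ~ 1/n).


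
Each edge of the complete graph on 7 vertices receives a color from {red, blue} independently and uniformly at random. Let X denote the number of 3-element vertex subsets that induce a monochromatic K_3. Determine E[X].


Let X = Σ_S X_S over the C(7, 3) = 35 subsets S of size 3, where X_S = 1 if the K_3 on S is monochromatic.
For a fixed S, the K_3 on S has C(3, 2) = 3 edges. P[all 3 edges red] = (1/2)^3, and likewise for blue, so P[monochromatic] = 2·(1/2)^3 = 2^{1 − 3} = 1/4.
By linearity: E[X] = C(7, 3) · 2^{1 − 3} = 35 · 1/4 = 35/4.
Numerically: E[X] ≈ 8.750000.

E[X] = C(7,3)·2^(1−C(3,2)) = 35/4 ≈ 8.750000.


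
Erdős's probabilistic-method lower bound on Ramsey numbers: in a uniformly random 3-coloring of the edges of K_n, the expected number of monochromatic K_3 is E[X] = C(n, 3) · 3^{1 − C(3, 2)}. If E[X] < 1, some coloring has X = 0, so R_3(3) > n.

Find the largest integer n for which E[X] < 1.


We need C(n, 3) · 3^{1 − 3} < 1, i.e. C(n, 3) < 3^{3 − 1} = 9.
Check values of n near the boundary:
  n = 3: C(3, 3) = 1; 1 < 9? YES
  n = 4: C(4, 3) = 4; 4 < 9? YES
  n = 5: C(5, 3) = 10; 10 < 9? NO
  n = 6: C(6, 3) = 20; 20 < 9? NO
The largest n with C(n, 3) < 9 is n = 4 (where E[X] = 4/9 ≈ 0.444444). Hence R_3(3) > 4, i.e. R_3(3) ≥ 5.

Largest n = 4; hence R_3(3) > 4.


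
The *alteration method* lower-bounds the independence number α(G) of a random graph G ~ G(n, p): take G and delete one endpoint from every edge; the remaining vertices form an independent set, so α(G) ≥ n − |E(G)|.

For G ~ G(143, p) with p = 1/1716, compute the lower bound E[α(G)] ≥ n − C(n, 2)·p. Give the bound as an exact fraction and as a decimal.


E[|E(G)|] = C(143, 2)·p = 10153 · (1/1716) = 71/12.
E[α(G)] ≥ n − E[|E(G)|] = 143 − 71/12 = 1645/12.
Numerically: ≈ 137.08333.
(This is only a lower bound; the true E[α(G)] may be larger.)

E[α(G)] ≥ 1645/12 ≈ 137.08333.
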